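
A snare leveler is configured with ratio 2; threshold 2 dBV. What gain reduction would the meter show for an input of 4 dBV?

The signal is 2 dB above threshold.
A 2:1 ratio leaves 1 dB of that excess.
So the signal is attenuated by 2 − 1 = 1 dB.

1 dB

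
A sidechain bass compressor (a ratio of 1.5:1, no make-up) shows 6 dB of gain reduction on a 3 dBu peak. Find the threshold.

Input is 18 dB above T (since output overshoot × R = input overshoot: (-3 − T)·1.5 = 3 − T gives T = -15 dBu).
Check: -15 + (3 − (-15))/1.5 = -15 + 12 = -3 dBu. ✓

-15 dBu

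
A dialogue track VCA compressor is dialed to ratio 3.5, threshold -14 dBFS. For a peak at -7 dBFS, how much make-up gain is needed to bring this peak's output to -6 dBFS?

6 dB

The peak compresses to -14 + 7/3.5 = -12 dBFS.
To reach -6 dBFS requires -6 − (-12) = 6 dB of make-up.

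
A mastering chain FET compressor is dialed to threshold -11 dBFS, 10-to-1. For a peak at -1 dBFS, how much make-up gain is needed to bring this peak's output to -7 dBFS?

3 dB

Overshoot 10 dB → 10/10 = 1 dB after compression, so the compressed level is -11 + 1 = -10 dBFS.
Make-up = target − compressed = -7 − (-10) = 3 dB.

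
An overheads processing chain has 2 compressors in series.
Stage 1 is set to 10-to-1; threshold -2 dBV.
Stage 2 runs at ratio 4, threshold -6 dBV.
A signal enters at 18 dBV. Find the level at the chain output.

-4.5 dBV

Stage 1: 20 dB above -2 dBV, reduced 10:1 to 2 dB above → 0 dBV.
Stage 2: 0 dBV is 6 dB over -6 dBV; at 4:1 that becomes 1.5 dB over, giving -4.5 dBV.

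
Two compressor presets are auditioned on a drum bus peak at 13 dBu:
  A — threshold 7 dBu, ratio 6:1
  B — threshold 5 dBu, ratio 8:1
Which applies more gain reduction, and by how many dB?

B, by 2 dB

A: overshoot 6 dB → output overshoot 1 dB → GR 5 dB.
B: overshoot 8 dB → output overshoot 1 dB → GR 7 dB.
B applies 2 dB more gain reduction.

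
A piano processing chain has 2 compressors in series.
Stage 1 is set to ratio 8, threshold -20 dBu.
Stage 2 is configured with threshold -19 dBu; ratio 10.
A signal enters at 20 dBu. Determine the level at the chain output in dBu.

-18.6 dBu

Stage 1: overshoot 40 dB → 40/8 = 5 dB → -15 dBu.
Stage 2: overshoot 4 dB → 4/10 = 0.4 dB → -18.6 dBu.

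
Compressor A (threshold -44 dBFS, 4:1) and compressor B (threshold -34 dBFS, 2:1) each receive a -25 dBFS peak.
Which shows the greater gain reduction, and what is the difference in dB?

A, by 9.75 dB

A: overshoot 19 dB → output overshoot 4.75 dB → GR 14.25 dB.
B: overshoot 9 dB → output overshoot 4.5 dB → GR 4.5 dB.
A applies 9.75 dB more gain reduction.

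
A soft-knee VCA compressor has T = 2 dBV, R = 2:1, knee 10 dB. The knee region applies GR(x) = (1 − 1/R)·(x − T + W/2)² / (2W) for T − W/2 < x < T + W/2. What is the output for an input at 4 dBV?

x − T + W/2 = 4 − 2 + 5 = 7.
GR = (1 − 1/2) × 7² / 20 = 0.5 × 49 / 20 = 1.225 dB.
Output = 4 − 1.225 = 2.775 dBV.

2.775 dBV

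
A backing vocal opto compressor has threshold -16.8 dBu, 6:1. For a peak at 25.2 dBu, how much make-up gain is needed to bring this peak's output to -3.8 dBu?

6 dB

Without make-up, output = threshold + overshoot/6 = -16.8 + 7 = -9.8 dBu.
Gap to target: 6 dB.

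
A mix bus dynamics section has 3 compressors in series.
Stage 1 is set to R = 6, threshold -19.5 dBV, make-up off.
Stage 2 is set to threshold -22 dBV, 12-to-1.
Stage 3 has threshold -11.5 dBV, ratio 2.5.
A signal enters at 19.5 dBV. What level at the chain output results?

-21.25 dBV

Stage 1: 19.5 dBV is 39 dB over -19.5 dBV; at 6:1 that becomes 6.5 dB over, giving -13 dBV.
Stage 2: 9 dB above -22 dBV, reduced 12:1 to 0.75 dB above → -21.25 dBV.
Stage 3: -21.25 dBV is at or below the -11.5 dBV threshold — no compression; output -21.25 dBV.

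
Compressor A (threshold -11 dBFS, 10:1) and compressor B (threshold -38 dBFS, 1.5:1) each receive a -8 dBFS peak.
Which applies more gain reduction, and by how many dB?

A: GR = 3 − 3/10 = 2.7 dB.
B: GR = 30 − 30/1.5 = 10 dB.
B applies 7.3 dB more gain reduction.

B, by 7.3 dB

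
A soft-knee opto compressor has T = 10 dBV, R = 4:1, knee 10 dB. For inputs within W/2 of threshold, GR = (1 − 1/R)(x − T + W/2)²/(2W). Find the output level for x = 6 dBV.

x − T + W/2 = 6 − 10 + 5 = 1.
GR = (1 − 1/4) × 1² / 20 = 0.75 × 1 / 20 = 0.0375 dB.
Output = 6 − 0.0375 = 5.9625 dBV.

5.9625 dBV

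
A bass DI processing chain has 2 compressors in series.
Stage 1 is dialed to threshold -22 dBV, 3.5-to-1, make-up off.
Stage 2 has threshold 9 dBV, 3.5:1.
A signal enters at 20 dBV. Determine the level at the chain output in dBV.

-10 dBV

Stage 1: 20 dBV is 42 dB over -22 dBV; at 3.5:1 that becomes 12 dB over, giving -10 dBV.
Stage 2: -10 dBV is at or below the 9 dBV threshold — no compression; output -10 dBV.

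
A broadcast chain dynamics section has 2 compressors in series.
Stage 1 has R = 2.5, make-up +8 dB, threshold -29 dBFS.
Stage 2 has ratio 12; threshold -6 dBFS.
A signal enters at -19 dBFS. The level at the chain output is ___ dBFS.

-17 dBFS

Stage 1: -19 dBFS is 10 dB over -29 dBFS; at 2.5:1 that becomes 4 dB over, giving -25 dBFS; +8 dB make-up → -17 dBFS.
Stage 2: -17 dBFS is at or below the -6 dBFS threshold — no compression; output -17 dBFS.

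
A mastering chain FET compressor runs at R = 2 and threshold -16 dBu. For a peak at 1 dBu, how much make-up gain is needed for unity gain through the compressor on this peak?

Without make-up, output = threshold + overshoot/2 = -16 + 8.5 = -7.5 dBu.
Gap to target: 8.5 dB.

8.5 dB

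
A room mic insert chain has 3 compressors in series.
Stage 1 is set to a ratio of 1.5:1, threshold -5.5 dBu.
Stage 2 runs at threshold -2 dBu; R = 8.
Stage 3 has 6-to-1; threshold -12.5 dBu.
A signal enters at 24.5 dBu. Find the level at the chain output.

-10.40625 dBu

Stage 1: 30 dB above -5.5 dBu, reduced 1.5:1 to 20 dB above → 14.5 dBu.
Stage 2: 16.5 dB above -2 dBu, reduced 8:1 to 2.0625 dB above → 0.0625 dBu.
Stage 3: overshoot 12.5625 dB → 12.5625/6 = 2.09375 dB → -10.40625 dBu.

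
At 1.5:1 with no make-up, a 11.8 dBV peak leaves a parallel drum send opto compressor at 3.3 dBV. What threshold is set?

-13.7 dBV

Gain reduction = 11.8 − 3.3 = 8.5 dB; output overshoot = GR / (R − 1) = 8.5 / 0.5 = 17 dB.
Threshold = output − output overshoot = 3.3 − 17 = -13.7 dBV.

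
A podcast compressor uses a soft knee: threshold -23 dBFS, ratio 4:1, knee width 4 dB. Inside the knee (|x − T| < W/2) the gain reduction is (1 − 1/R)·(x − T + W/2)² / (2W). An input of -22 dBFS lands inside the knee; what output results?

-22.84375 dBFS

x − T + W/2 = -22 − (-23) + 2 = 3.
GR = (1 − 1/4) × 3² / 8 = 0.75 × 9 / 8 = 0.84375 dB.
Output = -22 − 0.84375 = -22.84375 dBFS.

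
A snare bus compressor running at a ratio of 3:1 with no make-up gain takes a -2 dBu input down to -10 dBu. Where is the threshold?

Gain reduction = -2 − (-10) = 8 dB; output overshoot = GR / (R − 1) = 8 / 2 = 4 dB.
Threshold = output − output overshoot = -10 − 4 = -14 dBu.

-14 dBu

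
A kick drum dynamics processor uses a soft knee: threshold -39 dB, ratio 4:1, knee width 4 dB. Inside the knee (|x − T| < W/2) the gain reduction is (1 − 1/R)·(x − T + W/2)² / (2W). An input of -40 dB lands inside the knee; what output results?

x − T + W/2 = -40 − (-39) + 2 = 1.
GR = (1 − 1/4) × 1² / 8 = 0.75 × 1 / 8 = 0.09375 dB.
Output = -40 − 0.09375 = -40.09375 dB.

-40.09375 dB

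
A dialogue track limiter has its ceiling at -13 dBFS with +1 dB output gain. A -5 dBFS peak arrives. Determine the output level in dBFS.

-12 dBFS

At ∞:1, everything above -13 dBFS is held at the ceiling.
Output gain then adds 1 dB: -13 + 1 = -12 dBFS.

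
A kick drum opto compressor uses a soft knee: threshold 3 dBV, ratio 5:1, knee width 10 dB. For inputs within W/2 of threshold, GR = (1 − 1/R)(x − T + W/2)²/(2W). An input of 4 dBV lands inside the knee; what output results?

2.56 dBV

x − T + W/2 = 4 − 3 + 5 = 6.
GR = (1 − 1/5) × 6² / 20 = 0.8 × 36 / 20 = 1.44 dB.
Output = 4 − 1.44 = 2.56 dBV.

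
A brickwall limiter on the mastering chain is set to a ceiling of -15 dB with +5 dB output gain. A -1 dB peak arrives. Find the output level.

At ∞:1, everything above -15 dB is held at the ceiling.
Output gain then adds 5 dB: -15 + 5 = -10 dB.

-10 dB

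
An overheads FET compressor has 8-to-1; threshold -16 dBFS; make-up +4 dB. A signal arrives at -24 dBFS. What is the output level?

-24 dBFS is 8 dB below the -16 dBFS threshold, so no gain reduction is applied.
Make-up gain adds 4 dB: -24 + 4 = -20 dBFS.

-20 dBFS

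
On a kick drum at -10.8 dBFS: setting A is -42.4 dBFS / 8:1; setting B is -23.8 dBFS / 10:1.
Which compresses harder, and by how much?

A: GR = 31.6 − 31.6/8 = 27.65 dB.
B: GR = 13 − 13/10 = 11.7 dB.
A reduces 15.95 dB more.

A, by 15.95 dB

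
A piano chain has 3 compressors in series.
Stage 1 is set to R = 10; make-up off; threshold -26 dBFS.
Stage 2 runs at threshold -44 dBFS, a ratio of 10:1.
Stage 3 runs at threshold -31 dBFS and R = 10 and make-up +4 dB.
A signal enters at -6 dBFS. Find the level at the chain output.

-38 dBFS

Stage 1: 20 dB above -26 dBFS, reduced 10:1 to 2 dB above → -24 dBFS.
Stage 2: overshoot 20 dB → 20/10 = 2 dB → -42 dBFS.
Stage 3: -42 dBFS is at or below the -31 dBFS threshold — no compression; make-up brings it to -38 dBFS.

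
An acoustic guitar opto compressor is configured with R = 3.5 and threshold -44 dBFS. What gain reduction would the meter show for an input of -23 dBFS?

15 dB

The signal is 21 dB above threshold.
A 3.5:1 ratio leaves 6 dB of that excess.
Gain reduction = 21 − 6 = 15 dB.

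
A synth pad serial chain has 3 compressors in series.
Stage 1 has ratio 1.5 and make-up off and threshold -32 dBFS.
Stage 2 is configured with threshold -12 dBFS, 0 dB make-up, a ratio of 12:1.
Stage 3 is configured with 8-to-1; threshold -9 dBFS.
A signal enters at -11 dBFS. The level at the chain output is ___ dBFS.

Stage 1: -11 dBFS is 21 dB over -32 dBFS; at 1.5:1 that becomes 14 dB over, giving -18 dBFS.
Stage 2: -18 dBFS is at or below the -12 dBFS threshold — no compression; output -18 dBFS.
Stage 3: -18 dBFS ≤ -9 dBFS, so stage 3 doesn't engage; output -18 dBFS.

-18 dBFS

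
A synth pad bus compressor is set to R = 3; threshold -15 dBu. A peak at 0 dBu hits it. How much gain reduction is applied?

The signal is 15 dB above threshold.
At 3:1, output sits 15/3 = 5 dB above threshold.
Gain reduction = 15 − 5 = 10 dB.

10 dB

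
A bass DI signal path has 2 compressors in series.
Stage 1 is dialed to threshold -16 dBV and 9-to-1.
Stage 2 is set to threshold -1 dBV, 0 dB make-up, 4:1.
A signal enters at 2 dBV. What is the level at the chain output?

Stage 1: 18 dB above -16 dBV, reduced 9:1 to 2 dB above → -14 dBV.
Stage 2: -14 dBV ≤ -1 dBV, so stage 2 doesn't engage; output -14 dBV.

-14 dBV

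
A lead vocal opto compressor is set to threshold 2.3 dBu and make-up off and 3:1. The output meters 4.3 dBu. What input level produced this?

Post-compression overshoot = 4.3 − 2.3 = 2 dB.
Undo the ratio: input overshoot = 2 × 3 = 6 dB, giving input = 8.3 dBu.

8.3 dBu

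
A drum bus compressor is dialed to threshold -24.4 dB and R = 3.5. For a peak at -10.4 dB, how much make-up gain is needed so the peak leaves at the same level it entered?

10 dB

The peak compresses to -24.4 + 14/3.5 = -20.4 dB.
To reach -10.4 dB requires -10.4 − (-20.4) = 10 dB of make-up.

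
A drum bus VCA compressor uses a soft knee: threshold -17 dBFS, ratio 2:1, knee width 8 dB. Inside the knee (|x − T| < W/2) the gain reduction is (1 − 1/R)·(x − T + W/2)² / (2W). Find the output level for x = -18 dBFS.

x − T + W/2 = -18 − (-17) + 4 = 3.
GR = (1 − 1/2) × 3² / 16 = 0.5 × 9 / 16 = 0.28125 dB.
Output = -18 − 0.28125 = -18.28125 dBFS.

-18.28125 dBFS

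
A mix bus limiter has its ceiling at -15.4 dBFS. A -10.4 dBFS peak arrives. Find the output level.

At ∞:1, everything above -15.4 dBFS is held at the ceiling.

-15.4 dBFS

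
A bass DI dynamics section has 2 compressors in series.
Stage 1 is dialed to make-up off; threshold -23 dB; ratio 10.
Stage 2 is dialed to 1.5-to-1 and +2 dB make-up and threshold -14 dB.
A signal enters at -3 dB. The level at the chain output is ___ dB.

-19 dB

Stage 1: -3 dB is 20 dB over -23 dB; at 10:1 that becomes 2 dB over, giving -21 dB.
Stage 2: below threshold (-21 ≤ -14); passes unchanged; make-up brings it to -19 dB.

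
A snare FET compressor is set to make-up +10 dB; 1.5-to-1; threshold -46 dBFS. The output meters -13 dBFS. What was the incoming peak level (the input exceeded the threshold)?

-11.5 dBFS

Remove make-up: -13 − 10 = -23 dBFS.
Post-compression overshoot = -23 − (-46) = 23 dB.
Before 1.5:1 compression the overshoot was 23 × 1.5 = 34.5 dB, so input = -46 + 34.5 = -11.5 dBFS.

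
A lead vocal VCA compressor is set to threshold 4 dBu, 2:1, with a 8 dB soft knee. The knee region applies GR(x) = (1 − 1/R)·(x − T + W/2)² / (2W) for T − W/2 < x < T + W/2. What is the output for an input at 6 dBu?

4.875 dBu

x − T + W/2 = 6 − 4 + 4 = 6.
GR = (1 − 1/2) × 6² / 16 = 0.5 × 36 / 16 = 1.125 dB.
Output = 6 − 1.125 = 4.875 dBu.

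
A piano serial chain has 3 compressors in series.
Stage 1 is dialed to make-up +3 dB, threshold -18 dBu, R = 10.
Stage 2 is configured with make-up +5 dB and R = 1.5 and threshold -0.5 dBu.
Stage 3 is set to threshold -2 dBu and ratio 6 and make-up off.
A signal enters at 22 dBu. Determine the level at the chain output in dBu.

-6 dBu

Stage 1: overshoot 40 dB → 40/10 = 4 dB → -14 dBu; +3 dB make-up → -11 dBu.
Stage 2: -11 dBu is at or below the -0.5 dBu threshold — no compression; make-up brings it to -6 dBu.
Stage 3: -6 dBu is at or below the -2 dBu threshold — no compression; output -6 dBu.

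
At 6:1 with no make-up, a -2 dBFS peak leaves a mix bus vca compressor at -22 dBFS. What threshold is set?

-26 dBFS

Input is 24 dB above T (since output overshoot × R = input overshoot: (-22 − T)·6 = -2 − T gives T = -26 dBFS).
Check: -26 + (-2 − (-26))/6 = -26 + 4 = -22 dBFS. ✓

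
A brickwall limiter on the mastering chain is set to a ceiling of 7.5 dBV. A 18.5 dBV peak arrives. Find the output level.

A brickwall limiter is an ∞:1 compressor: any input above the ceiling is clamped to 7.5 dBV.

7.5 dBV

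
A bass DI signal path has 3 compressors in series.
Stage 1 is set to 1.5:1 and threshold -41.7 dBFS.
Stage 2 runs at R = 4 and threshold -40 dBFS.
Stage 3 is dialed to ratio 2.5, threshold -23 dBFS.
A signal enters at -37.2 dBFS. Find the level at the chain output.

Stage 1: 4.5 dB above -41.7 dBFS, reduced 1.5:1 to 3 dB above → -38.7 dBFS.
Stage 2: -38.7 dBFS is 1.3 dB over -40 dBFS; at 4:1 that becomes 0.325 dB over, giving -39.675 dBFS.
Stage 3: -39.675 dBFS ≤ -23 dBFS, so stage 3 doesn't engage; output -39.675 dBFS.

-39.675 dBFS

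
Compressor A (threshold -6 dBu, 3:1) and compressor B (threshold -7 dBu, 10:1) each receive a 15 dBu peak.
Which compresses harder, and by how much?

B, by 5.8 dB

A: GR = 21 − 21/3 = 14 dB.
B: GR = 22 − 22/10 = 19.8 dB.
Difference: 5.8 dB in favour of B.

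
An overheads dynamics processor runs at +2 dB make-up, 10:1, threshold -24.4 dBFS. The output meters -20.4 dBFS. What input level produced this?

Before make-up, the level was -20.4 − 2 = -22.4 dBFS.
Post-compression overshoot = -22.4 − (-24.4) = 2 dB.
Before 10:1 compression the overshoot was 2 × 10 = 20 dB, so input = -24.4 + 20 = -4.4 dBFS.

-4.4 dBFS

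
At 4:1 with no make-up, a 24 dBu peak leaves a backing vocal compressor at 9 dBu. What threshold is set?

4 dBu

Input is 20 dB above T (since output overshoot × R = input overshoot: (9 − T)·4 = 24 − T gives T = 4 dBu).
Check: 4 + (24 − 4)/4 = 4 + 5 = 9 dBu. ✓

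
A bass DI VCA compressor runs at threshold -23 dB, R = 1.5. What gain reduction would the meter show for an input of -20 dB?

1 dB

Overshoot = -20 − (-23) = 3 dB.
At 1.5:1, output sits 3/1.5 = 2 dB above threshold.
GR = overshoot in − overshoot out = 3 − 2 = 1 dB.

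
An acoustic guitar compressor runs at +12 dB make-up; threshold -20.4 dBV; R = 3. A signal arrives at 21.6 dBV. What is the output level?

5.6 dBV

21.6 dBV sits 42 dB over threshold.
3:1 compression reduces that to 42/3 = 14 dB over.
So the level is -20.4 + 14 = -6.4 dBV; make-up adds 12 dB, giving 5.6 dBV.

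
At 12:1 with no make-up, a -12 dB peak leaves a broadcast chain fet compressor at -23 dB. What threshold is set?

Input is 12 dB above T (since output overshoot × R = input overshoot: (-23 − T)·12 = -12 − T gives T = -24 dB).
Check: -24 + (-12 − (-24))/12 = -24 + 1 = -23 dB. ✓

-24 dB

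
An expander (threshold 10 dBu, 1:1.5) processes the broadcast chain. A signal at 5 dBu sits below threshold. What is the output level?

2.5 dBu

The input is 5 dB below the 10 dBu threshold.
A 1:1.5 expander multiplies undershoot by 1.5: 5 × 1.5 = 7.5 dB below threshold.
Output = 10 − 7.5 = 2.5 dBu.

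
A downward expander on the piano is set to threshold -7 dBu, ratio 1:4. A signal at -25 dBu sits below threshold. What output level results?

Below threshold, a 1:4 expander applies gain = (4−1)×(T − x) of attenuation.
(4−1) × 18 = 54 dB, so output = -25 − 54 = -79 dBu.

-79 dBu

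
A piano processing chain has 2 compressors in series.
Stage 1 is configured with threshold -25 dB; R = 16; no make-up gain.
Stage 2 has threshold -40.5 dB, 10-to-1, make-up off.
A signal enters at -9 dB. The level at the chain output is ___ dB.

Stage 1: -9 dB is 16 dB over -25 dB; at 16:1 that becomes 1 dB over, giving -24 dB.
Stage 2: -24 dB is 16.5 dB over -40.5 dB; at 10:1 that becomes 1.65 dB over, giving -38.85 dB.

-38.85 dB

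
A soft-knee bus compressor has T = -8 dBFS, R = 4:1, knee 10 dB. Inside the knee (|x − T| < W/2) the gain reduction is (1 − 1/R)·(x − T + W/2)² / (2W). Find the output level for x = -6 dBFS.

-7.8375 dBFS

x − T + W/2 = -6 − (-8) + 5 = 7.
GR = (1 − 1/4) × 7² / 20 = 0.75 × 49 / 20 = 1.8375 dB.
Output = -6 − 1.8375 = -7.8375 dBFS.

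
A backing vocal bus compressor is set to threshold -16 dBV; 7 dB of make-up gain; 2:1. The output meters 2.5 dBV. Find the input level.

7 dBV

Remove make-up: 2.5 − 7 = -4.5 dBV.
That's 11.5 dB above the -16 dBV threshold.
Before 2:1 compression the overshoot was 11.5 × 2 = 23 dB, so input = -16 + 23 = 7 dBV.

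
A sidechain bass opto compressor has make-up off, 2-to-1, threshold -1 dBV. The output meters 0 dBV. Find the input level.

The compressed level sits 0 − (-1) = 1 dB over threshold.
Before 2:1 compression the overshoot was 1 × 2 = 2 dB, so input = -1 + 2 = 1 dBV.

1 dBV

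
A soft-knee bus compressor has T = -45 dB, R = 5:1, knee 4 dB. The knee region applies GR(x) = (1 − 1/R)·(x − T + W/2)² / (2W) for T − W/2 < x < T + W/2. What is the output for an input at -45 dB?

-45.4 dB

x − T + W/2 = -45 − (-45) + 2 = 2.
GR = (1 − 1/5) × 2² / 8 = 0.8 × 4 / 8 = 0.4 dB.
Output = -45 − 0.4 = -45.4 dB.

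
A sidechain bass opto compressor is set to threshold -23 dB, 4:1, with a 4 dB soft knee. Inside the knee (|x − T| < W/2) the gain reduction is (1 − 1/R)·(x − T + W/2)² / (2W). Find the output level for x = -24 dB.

x − T + W/2 = -24 − (-23) + 2 = 1.
GR = (1 − 1/4) × 1² / 8 = 0.75 × 1 / 8 = 0.09375 dB.
Output = -24 − 0.09375 = -24.09375 dB.

-24.09375 dB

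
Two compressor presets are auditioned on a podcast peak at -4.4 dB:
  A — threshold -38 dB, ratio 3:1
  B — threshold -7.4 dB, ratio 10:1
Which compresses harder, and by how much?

A: overshoot 33.6 dB → output overshoot 11.2 dB → GR 22.4 dB.
B: overshoot 3 dB → output overshoot 0.3 dB → GR 2.7 dB.
A reduces 19.7 dB more.

A, by 19.7 dB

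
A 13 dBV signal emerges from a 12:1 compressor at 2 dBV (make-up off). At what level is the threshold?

1 dBV

Input is 12 dB above T (since output overshoot × R = input overshoot: (2 − T)·12 = 13 − T gives T = 1 dBV).
Check: 1 + (13 − 1)/12 = 1 + 1 = 2 dBV. ✓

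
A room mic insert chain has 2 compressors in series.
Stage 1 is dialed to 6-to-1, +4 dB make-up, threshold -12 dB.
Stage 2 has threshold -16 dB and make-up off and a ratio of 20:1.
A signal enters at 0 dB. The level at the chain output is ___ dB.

-15.5 dB

Stage 1: overshoot 12 dB → 12/6 = 2 dB → -10 dB; +4 dB make-up → -6 dB.
Stage 2: 10 dB above -16 dB, reduced 20:1 to 0.5 dB above → -15.5 dB.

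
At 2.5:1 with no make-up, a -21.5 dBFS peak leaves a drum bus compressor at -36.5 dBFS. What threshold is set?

Input is 25 dB above T (since output overshoot × R = input overshoot: (-36.5 − T)·2.5 = -21.5 − T gives T = -46.5 dBFS).
Check: -46.5 + (-21.5 − (-46.5))/2.5 = -46.5 + 10 = -36.5 dBFS. ✓

-46.5 dBFS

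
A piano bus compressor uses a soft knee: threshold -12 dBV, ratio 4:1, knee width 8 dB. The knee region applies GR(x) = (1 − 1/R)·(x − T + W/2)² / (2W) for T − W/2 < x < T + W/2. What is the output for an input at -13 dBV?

-13.421875 dBV

x − T + W/2 = -13 − (-12) + 4 = 3.
GR = (1 − 1/4) × 3² / 16 = 0.75 × 9 / 16 = 0.421875 dB.
Output = -13 − 0.421875 = -13.421875 dBV.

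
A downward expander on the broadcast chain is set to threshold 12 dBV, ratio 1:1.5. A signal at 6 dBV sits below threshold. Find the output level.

Below threshold, a 1:1.5 expander applies gain = (1.5−1)×(T − x) of attenuation.
(1.5−1) × 6 = 3 dB, so output = 6 − 3 = 3 dBV.

3 dBV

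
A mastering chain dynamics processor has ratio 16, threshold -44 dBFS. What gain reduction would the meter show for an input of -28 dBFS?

-28 dBFS exceeds the threshold by 16 dB.
After 16:1 compression the overshoot becomes 16/16 = 1 dB.
So the signal is attenuated by 16 − 1 = 15 dB.

15 dB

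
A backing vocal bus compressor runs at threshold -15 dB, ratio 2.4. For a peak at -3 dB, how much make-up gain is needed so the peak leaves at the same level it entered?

7 dB

Overshoot 12 dB → 12/2.4 = 5 dB after compression, so the compressed level is -15 + 5 = -10 dB.
Make-up = target − compressed = -3 − (-10) = 7 dB.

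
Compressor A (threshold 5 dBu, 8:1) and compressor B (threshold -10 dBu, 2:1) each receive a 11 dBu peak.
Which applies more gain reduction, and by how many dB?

A: overshoot 6 dB → output overshoot 0.75 dB → GR 5.25 dB.
B: overshoot 21 dB → output overshoot 10.5 dB → GR 10.5 dB.
B reduces 5.25 dB more.

B, by 5.25 dB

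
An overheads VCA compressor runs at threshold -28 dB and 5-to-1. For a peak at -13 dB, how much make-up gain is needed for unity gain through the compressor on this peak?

12 dB

Overshoot 15 dB → 15/5 = 3 dB after compression, so the compressed level is -28 + 3 = -25 dB.
Make-up = target − compressed = -13 − (-25) = 12 dB.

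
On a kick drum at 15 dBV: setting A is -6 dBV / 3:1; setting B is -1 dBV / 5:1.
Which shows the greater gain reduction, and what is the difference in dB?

A: 21 dB over, compressed to 7 dB over, so 14 dB of GR.
B: 16 dB over, compressed to 3.2 dB over, so 12.8 dB of GR.
A reduces 1.2 dB more.

A, by 1.2 dB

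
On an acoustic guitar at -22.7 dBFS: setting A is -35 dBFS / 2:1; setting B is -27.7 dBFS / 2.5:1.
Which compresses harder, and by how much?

A, by 3.15 dB

A: GR = 12.3 − 12.3/2 = 6.15 dB.
B: GR = 5 − 5/2.5 = 3 dB.
A applies 3.15 dB more gain reduction.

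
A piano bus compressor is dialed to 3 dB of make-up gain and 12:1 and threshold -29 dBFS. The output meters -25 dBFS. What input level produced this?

Remove make-up: -25 − 3 = -28 dBFS.
Post-compression overshoot = -28 − (-29) = 1 dB.
Undo the ratio: input overshoot = 1 × 12 = 12 dB, giving input = -17 dBFS.

-17 dBFS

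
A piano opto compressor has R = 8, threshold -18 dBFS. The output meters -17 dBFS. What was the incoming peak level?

The compressed level sits -17 − (-18) = 1 dB over threshold.
Input overshoot = R × output overshoot = 8 dB → input = -18 + 8 = -10 dBFS.

-10 dBFS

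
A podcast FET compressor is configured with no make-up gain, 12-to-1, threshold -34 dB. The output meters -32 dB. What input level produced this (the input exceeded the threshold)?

-10 dB

Post-compression overshoot = -32 − (-34) = 2 dB.
Undo the ratio: input overshoot = 2 × 12 = 24 dB, giving input = -10 dB.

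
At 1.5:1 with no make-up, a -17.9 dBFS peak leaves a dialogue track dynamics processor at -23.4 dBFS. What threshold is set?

Input is 16.5 dB above T (since output overshoot × R = input overshoot: (-23.4 − T)·1.5 = -17.9 − T gives T = -34.4 dBFS).
Check: -34.4 + (-17.9 − (-34.4))/1.5 = -34.4 + 11 = -23.4 dBFS. ✓

-34.4 dBFS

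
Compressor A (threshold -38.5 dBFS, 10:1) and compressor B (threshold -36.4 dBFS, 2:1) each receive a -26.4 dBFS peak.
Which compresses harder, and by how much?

A, by 5.89 dB

A: GR = 12.1 − 12.1/10 = 10.89 dB.
B: GR = 10 − 10/2 = 5 dB.
A reduces 5.89 dB more.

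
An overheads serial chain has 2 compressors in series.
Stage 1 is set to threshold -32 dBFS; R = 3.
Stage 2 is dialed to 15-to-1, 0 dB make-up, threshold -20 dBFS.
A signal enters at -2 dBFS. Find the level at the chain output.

-22 dBFS

Stage 1: 30 dB above -32 dBFS, reduced 3:1 to 10 dB above → -22 dBFS.
Stage 2: -22 dBFS ≤ -20 dBFS, so stage 2 doesn't engage; output -22 dBFS.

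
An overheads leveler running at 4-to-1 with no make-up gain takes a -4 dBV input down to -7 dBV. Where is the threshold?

-8 dBV

Input is 4 dB above T (since output overshoot × R = input overshoot: (-7 − T)·4 = -4 − T gives T = -8 dBV).
Check: -8 + (-4 − (-8))/4 = -8 + 1 = -7 dBV. ✓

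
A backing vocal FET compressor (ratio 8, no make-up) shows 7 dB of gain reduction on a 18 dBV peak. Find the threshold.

Let T be the threshold. Output overshoot = (input overshoot)/R, so 11 − T = (18 − T)/8.
8·(11 − T) = 18 − T → 7·T = 88 − 18 = 70.
T = 70/7 = 10 dBV.

10 dBV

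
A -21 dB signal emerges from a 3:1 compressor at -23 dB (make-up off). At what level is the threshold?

-24 dB

Input is 3 dB above T (since output overshoot × R = input overshoot: (-23 − T)·3 = -21 − T gives T = -24 dB).
Check: -24 + (-21 − (-24))/3 = -24 + 1 = -23 dB. ✓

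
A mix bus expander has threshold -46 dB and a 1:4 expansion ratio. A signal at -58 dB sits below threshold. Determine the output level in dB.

Undershoot = (-46) − (-58) = 12 dB.
At 1:4, that expands to 48 dB under threshold.
Output = -46 − 48 = -94 dB.

-94 dB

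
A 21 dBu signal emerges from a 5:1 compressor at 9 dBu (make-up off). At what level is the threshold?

6 dBu

Gain reduction = 21 − 9 = 12 dB; output overshoot = GR / (R − 1) = 12 / 4 = 3 dB.
Threshold = output − output overshoot = 9 − 3 = 6 dBu.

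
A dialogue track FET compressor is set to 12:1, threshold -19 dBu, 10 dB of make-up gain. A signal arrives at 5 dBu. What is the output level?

-7 dBu

5 dBu sits 24 dB over threshold.
12:1 compression reduces that to 24/12 = 2 dB over.
That puts the output at -17 dBu; make-up adds 10 dB, giving -7 dBu.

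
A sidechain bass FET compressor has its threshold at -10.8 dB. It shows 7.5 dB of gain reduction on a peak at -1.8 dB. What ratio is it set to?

Input overshoot = -1.8 − (-10.8) = 9 dB.
Output overshoot = 9 − 7.5 = 1.5 dB.
Ratio = input overshoot / output overshoot = 9 / 1.5 = 6.

6:1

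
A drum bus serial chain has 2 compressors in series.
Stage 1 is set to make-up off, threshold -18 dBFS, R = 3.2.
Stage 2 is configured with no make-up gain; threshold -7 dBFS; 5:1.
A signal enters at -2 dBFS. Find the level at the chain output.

Stage 1: -2 dBFS is 16 dB over -18 dBFS; at 3.2:1 that becomes 5 dB over, giving -13 dBFS.
Stage 2: below threshold (-13 ≤ -7); passes unchanged; output -13 dBFS.

-13 dBFS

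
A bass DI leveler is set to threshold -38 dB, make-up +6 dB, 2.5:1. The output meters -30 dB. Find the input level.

-33 dB

Before make-up, the level was -30 − 6 = -36 dB.
That's 2 dB above the -38 dB threshold.
Input overshoot = R × output overshoot = 5 dB → input = -38 + 5 = -33 dB.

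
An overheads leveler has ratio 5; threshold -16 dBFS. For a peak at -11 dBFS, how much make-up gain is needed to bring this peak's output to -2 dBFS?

Overshoot 5 dB → 5/5 = 1 dB after compression, so the compressed level is -16 + 1 = -15 dBFS.
Make-up = target − compressed = -2 − (-15) = 13 dB.

13 dB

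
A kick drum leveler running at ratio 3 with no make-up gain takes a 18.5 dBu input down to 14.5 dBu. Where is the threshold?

12.5 dBu

Let T be the threshold. Output overshoot = (input overshoot)/R, so 14.5 − T = (18.5 − T)/3.
3·(14.5 − T) = 18.5 − T → 2·T = 43.5 − 18.5 = 25.
T = 25/2 = 12.5 dBu.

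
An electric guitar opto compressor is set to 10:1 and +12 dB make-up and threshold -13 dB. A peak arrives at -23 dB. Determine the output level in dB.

-11 dB

-23 dB is 10 dB below the -13 dB threshold, so no gain reduction is applied.
Make-up gain adds 12 dB: -23 + 12 = -11 dB.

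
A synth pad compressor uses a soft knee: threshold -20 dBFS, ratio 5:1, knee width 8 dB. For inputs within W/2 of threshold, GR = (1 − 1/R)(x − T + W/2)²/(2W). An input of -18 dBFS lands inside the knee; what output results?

x − T + W/2 = -18 − (-20) + 4 = 6.
GR = (1 − 1/5) × 6² / 16 = 0.8 × 36 / 16 = 1.8 dB.
Output = -18 − 1.8 = -19.8 dBFS.

-19.8 dBFS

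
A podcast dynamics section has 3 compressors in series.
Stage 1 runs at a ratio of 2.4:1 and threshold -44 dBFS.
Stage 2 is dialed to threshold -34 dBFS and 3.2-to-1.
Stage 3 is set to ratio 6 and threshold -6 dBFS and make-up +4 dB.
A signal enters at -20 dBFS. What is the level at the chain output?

-30 dBFS

Stage 1: 24 dB above -44 dBFS, reduced 2.4:1 to 10 dB above → -34 dBFS.
Stage 2: -34 dBFS is at or below the -34 dBFS threshold — no compression; output -34 dBFS.
Stage 3: -34 dBFS ≤ -6 dBFS, so stage 3 doesn't engage; make-up brings it to -30 dBFS.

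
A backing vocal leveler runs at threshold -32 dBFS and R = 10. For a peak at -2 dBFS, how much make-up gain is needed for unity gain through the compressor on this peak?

27 dB

The peak compresses to -32 + 30/10 = -29 dBFS.
To reach -2 dBFS requires -2 − (-29) = 27 dB of make-up.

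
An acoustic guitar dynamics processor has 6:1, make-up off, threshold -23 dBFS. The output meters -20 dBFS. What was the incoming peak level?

Post-compression overshoot = -20 − (-23) = 3 dB.
Input overshoot = R × output overshoot = 18 dB → input = -23 + 18 = -5 dBFS.

-5 dBFS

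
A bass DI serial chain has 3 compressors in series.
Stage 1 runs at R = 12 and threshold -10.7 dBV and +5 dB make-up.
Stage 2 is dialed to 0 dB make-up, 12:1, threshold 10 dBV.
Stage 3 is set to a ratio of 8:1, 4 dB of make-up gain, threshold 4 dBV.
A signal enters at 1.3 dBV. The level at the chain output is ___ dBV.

-0.7 dBV

Stage 1: 1.3 dBV is 12 dB over -10.7 dBV; at 12:1 that becomes 1 dB over, giving -9.7 dBV; +5 dB make-up → -4.7 dBV.
Stage 2: below threshold (-4.7 ≤ 10); passes unchanged; output -4.7 dBV.
Stage 3: below threshold (-4.7 ≤ 4); passes unchanged; make-up brings it to -0.7 dBV.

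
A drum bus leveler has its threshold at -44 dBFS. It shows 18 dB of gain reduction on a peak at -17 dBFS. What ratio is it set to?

Input overshoot = -17 − (-44) = 27 dB.
Output overshoot = 27 − 18 = 9 dB.
Ratio = input overshoot / output overshoot = 27 / 9 = 3.

3:1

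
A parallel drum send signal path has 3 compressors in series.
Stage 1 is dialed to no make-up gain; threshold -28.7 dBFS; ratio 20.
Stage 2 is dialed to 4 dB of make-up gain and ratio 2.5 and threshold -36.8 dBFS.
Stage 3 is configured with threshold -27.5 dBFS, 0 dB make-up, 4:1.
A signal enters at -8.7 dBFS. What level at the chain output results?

Stage 1: -8.7 dBFS is 20 dB over -28.7 dBFS; at 20:1 that becomes 1 dB over, giving -27.7 dBFS.
Stage 2: overshoot 9.1 dB → 9.1/2.5 = 3.64 dB → -33.16 dBFS; +4 dB make-up → -29.16 dBFS.
Stage 3: -29.16 dBFS ≤ -27.5 dBFS, so stage 3 doesn't engage; output -29.16 dBFS.

-29.16 dBFS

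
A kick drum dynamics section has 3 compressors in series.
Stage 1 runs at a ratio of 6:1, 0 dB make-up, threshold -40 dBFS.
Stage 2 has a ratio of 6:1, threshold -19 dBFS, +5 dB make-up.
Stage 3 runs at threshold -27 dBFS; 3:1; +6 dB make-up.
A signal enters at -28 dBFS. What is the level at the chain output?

-27 dBFS

Stage 1: 12 dB above -40 dBFS, reduced 6:1 to 2 dB above → -38 dBFS.
Stage 2: -38 dBFS ≤ -19 dBFS, so stage 2 doesn't engage; make-up brings it to -33 dBFS.
Stage 3: -33 dBFS ≤ -27 dBFS, so stage 3 doesn't engage; make-up brings it to -27 dBFS.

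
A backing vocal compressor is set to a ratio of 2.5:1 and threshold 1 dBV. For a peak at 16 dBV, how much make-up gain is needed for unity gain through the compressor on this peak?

Overshoot 15 dB → 15/2.5 = 6 dB after compression, so the compressed level is 1 + 6 = 7 dBV.
Make-up = target − compressed = 16 − 7 = 9 dB.

9 dB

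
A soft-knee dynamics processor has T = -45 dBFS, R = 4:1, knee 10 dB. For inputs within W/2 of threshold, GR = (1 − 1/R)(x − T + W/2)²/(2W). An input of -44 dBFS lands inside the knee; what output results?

-45.35 dBFS

x − T + W/2 = -44 − (-45) + 5 = 6.
GR = (1 − 1/4) × 6² / 20 = 0.75 × 36 / 20 = 1.35 dB.
Output = -44 − 1.35 = -45.35 dBFS.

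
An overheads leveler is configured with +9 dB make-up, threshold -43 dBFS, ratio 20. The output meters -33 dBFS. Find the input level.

-23 dBFS

Stripping the +9 dB make-up gives -42 dBFS at the gain stage.
That's 1 dB above the -43 dBFS threshold.
Before 20:1 compression the overshoot was 1 × 20 = 20 dB, so input = -43 + 20 = -23 dBFS.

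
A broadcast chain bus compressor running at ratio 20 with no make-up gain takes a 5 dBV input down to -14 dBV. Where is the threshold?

-15 dBV

Let T be the threshold. Output overshoot = (input overshoot)/R, so -14 − T = (5 − T)/20.
20·(-14 − T) = 5 − T → 19·T = -280 − 5 = -285.
T = -285/19 = -15 dBV.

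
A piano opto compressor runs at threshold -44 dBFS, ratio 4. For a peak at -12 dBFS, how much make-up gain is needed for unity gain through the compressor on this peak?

Without make-up, output = threshold + overshoot/4 = -44 + 8 = -36 dBFS.
Gap to target: 24 dB.

24 dB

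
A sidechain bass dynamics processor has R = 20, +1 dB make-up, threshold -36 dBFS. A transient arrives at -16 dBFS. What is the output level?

-34 dBFS

The input is 20 dB above the -36 dBFS threshold.
At 20:1 the overshoot is divided by 20, leaving 1 dB above threshold.
Output = -36 + 1 = -35 dBFS; make-up adds 1 dB, giving -34 dBFS.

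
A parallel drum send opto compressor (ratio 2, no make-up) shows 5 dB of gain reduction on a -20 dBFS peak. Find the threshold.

-30 dBFS

Input is 10 dB above T (since output overshoot × R = input overshoot: (-25 − T)·2 = -20 − T gives T = -30 dBFS).
Check: -30 + (-20 − (-30))/2 = -30 + 5 = -25 dBFS. ✓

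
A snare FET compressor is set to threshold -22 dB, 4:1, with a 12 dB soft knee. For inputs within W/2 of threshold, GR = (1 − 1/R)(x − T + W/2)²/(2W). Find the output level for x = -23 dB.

x − T + W/2 = -23 − (-22) + 6 = 5.
GR = (1 − 1/4) × 5² / 24 = 0.75 × 25 / 24 = 0.78125 dB.
Output = -23 − 0.78125 = -23.78125 dB.

-23.78125 dB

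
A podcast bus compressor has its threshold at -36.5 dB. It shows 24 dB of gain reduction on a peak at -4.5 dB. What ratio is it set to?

Input overshoot = -4.5 − (-36.5) = 32 dB.
Output overshoot = 32 − 24 = 8 dB.
Ratio = input overshoot / output overshoot = 32 / 8 = 4.

4:1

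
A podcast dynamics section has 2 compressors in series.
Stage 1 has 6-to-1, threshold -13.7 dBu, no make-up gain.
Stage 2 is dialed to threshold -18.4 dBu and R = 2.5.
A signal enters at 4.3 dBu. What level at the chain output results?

-15.32 dBu

Stage 1: 4.3 dBu is 18 dB over -13.7 dBu; at 6:1 that becomes 3 dB over, giving -10.7 dBu.
Stage 2: -10.7 dBu is 7.7 dB over -18.4 dBu; at 2.5:1 that becomes 3.08 dB over, giving -15.32 dBu.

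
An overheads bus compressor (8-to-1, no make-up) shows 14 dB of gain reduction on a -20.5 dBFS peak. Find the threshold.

Let T be the threshold. Output overshoot = (input overshoot)/R, so -34.5 − T = (-20.5 − T)/8.
8·(-34.5 − T) = -20.5 − T → 7·T = -276 − (-20.5) = -255.5.
T = -255.5/7 = -36.5 dBFS.

-36.5 dBFS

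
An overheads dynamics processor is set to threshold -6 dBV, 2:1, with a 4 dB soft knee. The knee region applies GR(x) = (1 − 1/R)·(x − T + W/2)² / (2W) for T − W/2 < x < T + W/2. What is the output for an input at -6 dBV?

-6.25 dBV

x − T + W/2 = -6 − (-6) + 2 = 2.
GR = (1 − 1/2) × 2² / 8 = 0.5 × 4 / 8 = 0.25 dB.
Output = -6 − 0.25 = -6.25 dBV.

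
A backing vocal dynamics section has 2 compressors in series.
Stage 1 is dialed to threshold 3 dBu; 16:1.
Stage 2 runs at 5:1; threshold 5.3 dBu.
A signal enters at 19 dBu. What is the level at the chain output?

Stage 1: 19 dBu is 16 dB over 3 dBu; at 16:1 that becomes 1 dB over, giving 4 dBu.
Stage 2: 4 dBu ≤ 5.3 dBu, so stage 2 doesn't engage; output 4 dBu.

4 dBu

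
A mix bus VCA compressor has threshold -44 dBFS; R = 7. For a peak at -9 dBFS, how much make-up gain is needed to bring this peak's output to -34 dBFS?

5 dB

Overshoot 35 dB → 35/7 = 5 dB after compression, so the compressed level is -44 + 5 = -39 dBFS.
Make-up = target − compressed = -34 − (-39) = 5 dB.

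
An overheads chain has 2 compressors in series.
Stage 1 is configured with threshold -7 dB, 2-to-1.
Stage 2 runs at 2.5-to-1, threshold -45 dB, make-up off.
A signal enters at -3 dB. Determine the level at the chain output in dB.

-29 dB

Stage 1: overshoot 4 dB → 4/2 = 2 dB → -5 dB.
Stage 2: 40 dB above -45 dB, reduced 2.5:1 to 16 dB above → -29 dB.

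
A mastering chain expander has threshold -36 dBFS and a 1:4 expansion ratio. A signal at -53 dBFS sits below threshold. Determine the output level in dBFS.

-104 dBFS

Below threshold, a 1:4 expander applies gain = (4−1)×(T − x) of attenuation.
(4−1) × 17 = 51 dB, so output = -53 − 51 = -104 dBFS.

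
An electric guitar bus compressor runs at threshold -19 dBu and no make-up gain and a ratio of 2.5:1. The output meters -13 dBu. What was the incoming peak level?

The compressed level sits -13 − (-19) = 6 dB over threshold.
Input overshoot = R × output overshoot = 15 dB → input = -19 + 15 = -4 dBu.

-4 dBu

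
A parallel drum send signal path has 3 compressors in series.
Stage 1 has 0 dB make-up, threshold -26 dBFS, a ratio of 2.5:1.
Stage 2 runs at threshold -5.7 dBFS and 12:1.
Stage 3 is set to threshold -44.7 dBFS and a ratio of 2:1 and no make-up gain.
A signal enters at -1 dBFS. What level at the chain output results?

Stage 1: 25 dB above -26 dBFS, reduced 2.5:1 to 10 dB above → -16 dBFS.
Stage 2: -16 dBFS ≤ -5.7 dBFS, so stage 2 doesn't engage; output -16 dBFS.
Stage 3: -16 dBFS is 28.7 dB over -44.7 dBFS; at 2:1 that becomes 14.35 dB over, giving -30.35 dBFS.

-30.35 dBFS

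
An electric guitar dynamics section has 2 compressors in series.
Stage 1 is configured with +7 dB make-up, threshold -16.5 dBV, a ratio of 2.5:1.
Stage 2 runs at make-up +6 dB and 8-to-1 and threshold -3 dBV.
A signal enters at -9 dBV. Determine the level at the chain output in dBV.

-0.5 dBV

Stage 1: 7.5 dB above -16.5 dBV, reduced 2.5:1 to 3 dB above → -13.5 dBV; +7 dB make-up → -6.5 dBV.
Stage 2: -6.5 dBV is at or below the -3 dBV threshold — no compression; make-up brings it to -0.5 dBV.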